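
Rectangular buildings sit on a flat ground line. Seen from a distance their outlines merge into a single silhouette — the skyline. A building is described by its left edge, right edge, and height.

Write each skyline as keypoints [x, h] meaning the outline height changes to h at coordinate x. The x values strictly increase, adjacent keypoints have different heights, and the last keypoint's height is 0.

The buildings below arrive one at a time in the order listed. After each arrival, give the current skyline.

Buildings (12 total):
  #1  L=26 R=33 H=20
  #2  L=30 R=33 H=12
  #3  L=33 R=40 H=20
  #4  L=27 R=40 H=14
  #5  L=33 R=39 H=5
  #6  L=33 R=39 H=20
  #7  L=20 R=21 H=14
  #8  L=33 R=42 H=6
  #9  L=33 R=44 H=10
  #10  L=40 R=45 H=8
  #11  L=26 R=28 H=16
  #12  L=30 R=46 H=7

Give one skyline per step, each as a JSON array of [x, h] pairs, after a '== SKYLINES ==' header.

== SKYLINES ==
[[26,20],[33,0]]
[[26,20],[33,0]]
[[26,20],[40,0]]
[[26,20],[40,0]]
[[26,20],[40,0]]
[[26,20],[40,0]]
[[20,14],[21,0],[26,20],[40,0]]
[[20,14],[21,0],[26,20],[40,6],[42,0]]
[[20,14],[21,0],[26,20],[40,10],[44,0]]
[[20,14],[21,0],[26,20],[40,10],[44,8],[45,0]]
[[20,14],[21,0],[26,20],[40,10],[44,8],[45,0]]
[[20,14],[21,0],[26,20],[40,10],[44,8],[45,7],[46,0]]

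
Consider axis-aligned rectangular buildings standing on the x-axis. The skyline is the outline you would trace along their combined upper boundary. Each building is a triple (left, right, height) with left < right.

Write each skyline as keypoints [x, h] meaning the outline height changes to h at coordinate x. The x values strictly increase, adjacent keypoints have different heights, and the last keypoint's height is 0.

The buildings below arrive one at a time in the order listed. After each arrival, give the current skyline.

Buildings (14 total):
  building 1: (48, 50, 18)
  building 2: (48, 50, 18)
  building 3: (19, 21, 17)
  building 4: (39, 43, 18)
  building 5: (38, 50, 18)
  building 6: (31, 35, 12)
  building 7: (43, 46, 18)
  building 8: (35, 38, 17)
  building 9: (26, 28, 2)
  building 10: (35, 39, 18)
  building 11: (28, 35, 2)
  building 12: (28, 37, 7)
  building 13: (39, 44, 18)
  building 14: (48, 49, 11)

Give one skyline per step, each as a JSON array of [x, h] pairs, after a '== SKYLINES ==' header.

== SKYLINES ==
[[48,18],[50,0]]
[[48,18],[50,0]]
[[19,17],[21,0],[48,18],[50,0]]
[[19,17],[21,0],[39,18],[43,0],[48,18],[50,0]]
[[19,17],[21,0],[38,18],[50,0]]
[[19,17],[21,0],[31,12],[35,0],[38,18],[50,0]]
[[19,17],[21,0],[31,12],[35,0],[38,18],[50,0]]
[[19,17],[21,0],[31,12],[35,17],[38,18],[50,0]]
[[19,17],[21,0],[26,2],[28,0],[31,12],[35,17],[38,18],[50,0]]
[[19,17],[21,0],[26,2],[28,0],[31,12],[35,18],[50,0]]
[[19,17],[21,0],[26,2],[31,12],[35,18],[50,0]]
[[19,17],[21,0],[26,2],[28,7],[31,12],[35,18],[50,0]]
[[19,17],[21,0],[26,2],[28,7],[31,12],[35,18],[50,0]]
[[19,17],[21,0],[26,2],[28,7],[31,12],[35,18],[50,0]]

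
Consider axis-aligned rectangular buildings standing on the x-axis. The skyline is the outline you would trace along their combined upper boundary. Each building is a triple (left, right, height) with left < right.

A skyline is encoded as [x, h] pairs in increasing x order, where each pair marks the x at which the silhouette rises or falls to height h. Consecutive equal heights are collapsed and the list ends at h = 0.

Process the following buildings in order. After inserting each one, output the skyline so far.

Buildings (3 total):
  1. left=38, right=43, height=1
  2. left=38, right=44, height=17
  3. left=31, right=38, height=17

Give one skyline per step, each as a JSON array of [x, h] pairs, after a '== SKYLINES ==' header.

== SKYLINES ==
[[38,1],[43,0]]
[[38,17],[44,0]]
[[31,17],[44,0]]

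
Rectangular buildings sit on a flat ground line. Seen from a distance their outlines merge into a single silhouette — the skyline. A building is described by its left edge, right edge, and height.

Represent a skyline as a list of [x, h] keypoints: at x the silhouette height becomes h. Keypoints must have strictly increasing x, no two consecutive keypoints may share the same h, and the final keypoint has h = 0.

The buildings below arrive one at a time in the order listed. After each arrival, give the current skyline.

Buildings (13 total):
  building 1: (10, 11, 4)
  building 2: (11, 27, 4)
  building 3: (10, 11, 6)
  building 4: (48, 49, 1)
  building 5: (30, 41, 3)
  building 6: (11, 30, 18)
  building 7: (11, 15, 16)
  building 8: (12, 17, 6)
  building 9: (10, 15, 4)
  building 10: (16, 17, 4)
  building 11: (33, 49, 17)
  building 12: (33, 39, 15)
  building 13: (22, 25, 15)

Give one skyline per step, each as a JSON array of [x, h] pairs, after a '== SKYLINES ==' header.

== SKYLINES ==
[[10,4],[11,0]]
[[10,4],[27,0]]
[[10,6],[11,4],[27,0]]
[[10,6],[11,4],[27,0],[48,1],[49,0]]
[[10,6],[11,4],[27,0],[30,3],[41,0],[48,1],[49,0]]
[[10,6],[11,18],[30,3],[41,0],[48,1],[49,0]]
[[10,6],[11,18],[30,3],[41,0],[48,1],[49,0]]
[[10,6],[11,18],[30,3],[41,0],[48,1],[49,0]]
[[10,6],[11,18],[30,3],[41,0],[48,1],[49,0]]
[[10,6],[11,18],[30,3],[41,0],[48,1],[49,0]]
[[10,6],[11,18],[30,3],[33,17],[49,0]]
[[10,6],[11,18],[30,3],[33,17],[49,0]]
[[10,6],[11,18],[30,3],[33,17],[49,0]]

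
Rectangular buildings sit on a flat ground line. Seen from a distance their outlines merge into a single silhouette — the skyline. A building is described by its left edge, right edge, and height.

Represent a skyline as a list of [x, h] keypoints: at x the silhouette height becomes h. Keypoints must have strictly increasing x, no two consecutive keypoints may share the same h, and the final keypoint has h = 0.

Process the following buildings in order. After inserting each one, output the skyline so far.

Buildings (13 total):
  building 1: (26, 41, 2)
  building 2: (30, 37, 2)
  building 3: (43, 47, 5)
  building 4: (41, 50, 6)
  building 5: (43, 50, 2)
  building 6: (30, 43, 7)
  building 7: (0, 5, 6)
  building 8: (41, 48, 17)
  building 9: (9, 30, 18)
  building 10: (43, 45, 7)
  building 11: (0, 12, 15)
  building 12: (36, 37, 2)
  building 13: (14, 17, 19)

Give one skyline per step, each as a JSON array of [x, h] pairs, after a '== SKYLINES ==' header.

== SKYLINES ==
[[26,2],[41,0]]
[[26,2],[41,0]]
[[26,2],[41,0],[43,5],[47,0]]
[[26,2],[41,6],[50,0]]
[[26,2],[41,6],[50,0]]
[[26,2],[30,7],[43,6],[50,0]]
[[0,6],[5,0],[26,2],[30,7],[43,6],[50,0]]
[[0,6],[5,0],[26,2],[30,7],[41,17],[48,6],[50,0]]
[[0,6],[5,0],[9,18],[30,7],[41,17],[48,6],[50,0]]
[[0,6],[5,0],[9,18],[30,7],[41,17],[48,6],[50,0]]
[[0,15],[9,18],[30,7],[41,17],[48,6],[50,0]]
[[0,15],[9,18],[30,7],[41,17],[48,6],[50,0]]
[[0,15],[9,18],[14,19],[17,18],[30,7],[41,17],[48,6],[50,0]]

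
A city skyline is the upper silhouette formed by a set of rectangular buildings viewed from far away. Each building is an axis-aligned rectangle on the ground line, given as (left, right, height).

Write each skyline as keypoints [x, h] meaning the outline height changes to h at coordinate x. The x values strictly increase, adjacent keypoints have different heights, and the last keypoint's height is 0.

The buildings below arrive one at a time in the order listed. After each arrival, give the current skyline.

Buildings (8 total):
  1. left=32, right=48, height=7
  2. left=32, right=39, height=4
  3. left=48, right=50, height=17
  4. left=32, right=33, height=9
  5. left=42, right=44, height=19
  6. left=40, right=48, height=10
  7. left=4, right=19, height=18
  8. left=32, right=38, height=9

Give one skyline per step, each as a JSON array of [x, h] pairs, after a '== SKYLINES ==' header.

== SKYLINES ==
[[32,7],[48,0]]
[[32,7],[48,0]]
[[32,7],[48,17],[50,0]]
[[32,9],[33,7],[48,17],[50,0]]
[[32,9],[33,7],[42,19],[44,7],[48,17],[50,0]]
[[32,9],[33,7],[40,10],[42,19],[44,10],[48,17],[50,0]]
[[4,18],[19,0],[32,9],[33,7],[40,10],[42,19],[44,10],[48,17],[50,0]]
[[4,18],[19,0],[32,9],[38,7],[40,10],[42,19],[44,10],[48,17],[50,0]]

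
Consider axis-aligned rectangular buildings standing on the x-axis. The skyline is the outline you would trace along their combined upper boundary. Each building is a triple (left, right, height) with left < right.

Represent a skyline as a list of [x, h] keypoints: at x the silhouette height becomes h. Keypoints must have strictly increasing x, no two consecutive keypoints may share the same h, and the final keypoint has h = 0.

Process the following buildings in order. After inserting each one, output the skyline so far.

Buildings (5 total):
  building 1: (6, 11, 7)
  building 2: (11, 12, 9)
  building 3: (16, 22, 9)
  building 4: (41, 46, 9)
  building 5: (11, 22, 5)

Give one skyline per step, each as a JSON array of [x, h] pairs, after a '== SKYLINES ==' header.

== SKYLINES ==
[[6,7],[11,0]]
[[6,7],[11,9],[12,0]]
[[6,7],[11,9],[12,0],[16,9],[22,0]]
[[6,7],[11,9],[12,0],[16,9],[22,0],[41,9],[46,0]]
[[6,7],[11,9],[12,5],[16,9],[22,0],[41,9],[46,0]]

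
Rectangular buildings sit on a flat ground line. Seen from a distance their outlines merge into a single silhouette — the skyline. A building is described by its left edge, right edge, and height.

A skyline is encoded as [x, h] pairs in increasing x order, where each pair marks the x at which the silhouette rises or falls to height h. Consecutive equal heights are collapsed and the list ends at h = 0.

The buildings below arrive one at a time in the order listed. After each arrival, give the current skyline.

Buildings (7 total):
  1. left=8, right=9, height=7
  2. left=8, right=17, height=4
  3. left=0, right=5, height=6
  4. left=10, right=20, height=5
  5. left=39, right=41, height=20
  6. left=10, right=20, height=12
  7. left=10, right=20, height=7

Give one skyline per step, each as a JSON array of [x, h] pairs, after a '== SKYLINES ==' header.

== SKYLINES ==
[[8,7],[9,0]]
[[8,7],[9,4],[17,0]]
[[0,6],[5,0],[8,7],[9,4],[17,0]]
[[0,6],[5,0],[8,7],[9,4],[10,5],[20,0]]
[[0,6],[5,0],[8,7],[9,4],[10,5],[20,0],[39,20],[41,0]]
[[0,6],[5,0],[8,7],[9,4],[10,12],[20,0],[39,20],[41,0]]
[[0,6],[5,0],[8,7],[9,4],[10,12],[20,0],[39,20],[41,0]]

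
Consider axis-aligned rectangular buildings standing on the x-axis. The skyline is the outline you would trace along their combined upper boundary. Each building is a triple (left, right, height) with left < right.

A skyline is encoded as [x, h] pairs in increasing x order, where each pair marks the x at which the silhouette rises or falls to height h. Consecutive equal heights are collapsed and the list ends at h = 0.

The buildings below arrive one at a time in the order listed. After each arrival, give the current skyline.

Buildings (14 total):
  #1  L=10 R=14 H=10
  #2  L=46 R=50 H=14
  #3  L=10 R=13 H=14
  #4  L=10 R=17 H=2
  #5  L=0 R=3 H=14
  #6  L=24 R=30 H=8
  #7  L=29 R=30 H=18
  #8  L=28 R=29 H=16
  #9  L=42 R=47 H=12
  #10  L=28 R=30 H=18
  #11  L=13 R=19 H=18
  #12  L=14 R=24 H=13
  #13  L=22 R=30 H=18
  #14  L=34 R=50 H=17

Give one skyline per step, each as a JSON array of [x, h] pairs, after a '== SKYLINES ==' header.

== SKYLINES ==
[[10,10],[14,0]]
[[10,10],[14,0],[46,14],[50,0]]
[[10,14],[13,10],[14,0],[46,14],[50,0]]
[[10,14],[13,10],[14,2],[17,0],[46,14],[50,0]]
[[0,14],[3,0],[10,14],[13,10],[14,2],[17,0],[46,14],[50,0]]
[[0,14],[3,0],[10,14],[13,10],[14,2],[17,0],[24,8],[30,0],[46,14],[50,0]]
[[0,14],[3,0],[10,14],[13,10],[14,2],[17,0],[24,8],[29,18],[30,0],[46,14],[50,0]]
[[0,14],[3,0],[10,14],[13,10],[14,2],[17,0],[24,8],[28,16],[29,18],[30,0],[46,14],[50,0]]
[[0,14],[3,0],[10,14],[13,10],[14,2],[17,0],[24,8],[28,16],[29,18],[30,0],[42,12],[46,14],[50,0]]
[[0,14],[3,0],[10,14],[13,10],[14,2],[17,0],[24,8],[28,18],[30,0],[42,12],[46,14],[50,0]]
[[0,14],[3,0],[10,14],[13,18],[19,0],[24,8],[28,18],[30,0],[42,12],[46,14],[50,0]]
[[0,14],[3,0],[10,14],[13,18],[19,13],[24,8],[28,18],[30,0],[42,12],[46,14],[50,0]]
[[0,14],[3,0],[10,14],[13,18],[19,13],[22,18],[30,0],[42,12],[46,14],[50,0]]
[[0,14],[3,0],[10,14],[13,18],[19,13],[22,18],[30,0],[34,17],[50,0]]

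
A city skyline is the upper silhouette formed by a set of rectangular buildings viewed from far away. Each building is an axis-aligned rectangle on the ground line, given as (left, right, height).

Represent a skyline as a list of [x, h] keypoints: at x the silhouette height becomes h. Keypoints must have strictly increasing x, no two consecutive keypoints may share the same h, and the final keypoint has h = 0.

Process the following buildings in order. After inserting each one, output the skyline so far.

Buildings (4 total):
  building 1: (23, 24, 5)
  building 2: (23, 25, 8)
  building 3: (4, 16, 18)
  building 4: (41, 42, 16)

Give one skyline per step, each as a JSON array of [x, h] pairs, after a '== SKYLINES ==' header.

== SKYLINES ==
[[23,5],[24,0]]
[[23,8],[25,0]]
[[4,18],[16,0],[23,8],[25,0]]
[[4,18],[16,0],[23,8],[25,0],[41,16],[42,0]]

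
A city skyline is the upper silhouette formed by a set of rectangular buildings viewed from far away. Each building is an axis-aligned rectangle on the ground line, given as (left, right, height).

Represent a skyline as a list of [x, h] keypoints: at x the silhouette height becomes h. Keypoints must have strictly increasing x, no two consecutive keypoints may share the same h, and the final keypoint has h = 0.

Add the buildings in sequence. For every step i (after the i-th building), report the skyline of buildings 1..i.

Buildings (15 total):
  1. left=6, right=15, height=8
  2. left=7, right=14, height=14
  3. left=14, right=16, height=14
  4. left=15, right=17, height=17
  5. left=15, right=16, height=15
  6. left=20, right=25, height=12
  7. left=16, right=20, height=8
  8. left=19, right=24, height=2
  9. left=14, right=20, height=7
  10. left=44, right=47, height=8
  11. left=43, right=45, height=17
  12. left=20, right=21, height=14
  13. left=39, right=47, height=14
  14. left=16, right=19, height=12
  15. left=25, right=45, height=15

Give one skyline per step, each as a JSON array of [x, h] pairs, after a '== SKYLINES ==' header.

== SKYLINES ==
[[6,8],[15,0]]
[[6,8],[7,14],[14,8],[15,0]]
[[6,8],[7,14],[16,0]]
[[6,8],[7,14],[15,17],[17,0]]
[[6,8],[7,14],[15,17],[17,0]]
[[6,8],[7,14],[15,17],[17,0],[20,12],[25,0]]
[[6,8],[7,14],[15,17],[17,8],[20,12],[25,0]]
[[6,8],[7,14],[15,17],[17,8],[20,12],[25,0]]
[[6,8],[7,14],[15,17],[17,8],[20,12],[25,0]]
[[6,8],[7,14],[15,17],[17,8],[20,12],[25,0],[44,8],[47,0]]
[[6,8],[7,14],[15,17],[17,8],[20,12],[25,0],[43,17],[45,8],[47,0]]
[[6,8],[7,14],[15,17],[17,8],[20,14],[21,12],[25,0],[43,17],[45,8],[47,0]]
[[6,8],[7,14],[15,17],[17,8],[20,14],[21,12],[25,0],[39,14],[43,17],[45,14],[47,0]]
[[6,8],[7,14],[15,17],[17,12],[19,8],[20,14],[21,12],[25,0],[39,14],[43,17],[45,14],[47,0]]
[[6,8],[7,14],[15,17],[17,12],[19,8],[20,14],[21,12],[25,15],[43,17],[45,14],[47,0]]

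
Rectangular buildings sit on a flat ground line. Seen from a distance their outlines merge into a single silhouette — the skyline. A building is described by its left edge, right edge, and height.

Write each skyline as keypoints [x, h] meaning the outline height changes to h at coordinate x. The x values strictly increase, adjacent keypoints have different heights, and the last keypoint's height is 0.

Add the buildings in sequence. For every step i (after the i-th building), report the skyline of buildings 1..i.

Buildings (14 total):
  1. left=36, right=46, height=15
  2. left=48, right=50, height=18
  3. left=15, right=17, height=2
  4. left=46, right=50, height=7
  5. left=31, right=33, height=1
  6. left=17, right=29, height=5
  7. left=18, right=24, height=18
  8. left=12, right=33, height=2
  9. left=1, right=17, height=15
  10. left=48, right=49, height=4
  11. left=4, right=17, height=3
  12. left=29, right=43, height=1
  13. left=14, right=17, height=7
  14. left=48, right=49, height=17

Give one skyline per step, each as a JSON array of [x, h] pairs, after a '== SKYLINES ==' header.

== SKYLINES ==
[[36,15],[46,0]]
[[36,15],[46,0],[48,18],[50,0]]
[[15,2],[17,0],[36,15],[46,0],[48,18],[50,0]]
[[15,2],[17,0],[36,15],[46,7],[48,18],[50,0]]
[[15,2],[17,0],[31,1],[33,0],[36,15],[46,7],[48,18],[50,0]]
[[15,2],[17,5],[29,0],[31,1],[33,0],[36,15],[46,7],[48,18],[50,0]]
[[15,2],[17,5],[18,18],[24,5],[29,0],[31,1],[33,0],[36,15],[46,7],[48,18],[50,0]]
[[12,2],[17,5],[18,18],[24,5],[29,2],[33,0],[36,15],[46,7],[48,18],[50,0]]
[[1,15],[17,5],[18,18],[24,5],[29,2],[33,0],[36,15],[46,7],[48,18],[50,0]]
[[1,15],[17,5],[18,18],[24,5],[29,2],[33,0],[36,15],[46,7],[48,18],[50,0]]
[[1,15],[17,5],[18,18],[24,5],[29,2],[33,0],[36,15],[46,7],[48,18],[50,0]]
[[1,15],[17,5],[18,18],[24,5],[29,2],[33,1],[36,15],[46,7],[48,18],[50,0]]
[[1,15],[17,5],[18,18],[24,5],[29,2],[33,1],[36,15],[46,7],[48,18],[50,0]]
[[1,15],[17,5],[18,18],[24,5],[29,2],[33,1],[36,15],[46,7],[48,18],[50,0]]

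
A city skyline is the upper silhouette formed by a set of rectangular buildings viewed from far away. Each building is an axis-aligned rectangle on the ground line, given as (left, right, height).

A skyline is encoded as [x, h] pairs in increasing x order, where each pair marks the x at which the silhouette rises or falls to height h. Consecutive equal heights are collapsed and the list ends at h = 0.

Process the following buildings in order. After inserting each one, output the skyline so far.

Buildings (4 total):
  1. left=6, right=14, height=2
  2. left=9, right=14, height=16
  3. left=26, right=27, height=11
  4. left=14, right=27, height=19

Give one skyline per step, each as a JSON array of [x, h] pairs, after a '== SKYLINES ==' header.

== SKYLINES ==
[[6,2],[14,0]]
[[6,2],[9,16],[14,0]]
[[6,2],[9,16],[14,0],[26,11],[27,0]]
[[6,2],[9,16],[14,19],[27,0]]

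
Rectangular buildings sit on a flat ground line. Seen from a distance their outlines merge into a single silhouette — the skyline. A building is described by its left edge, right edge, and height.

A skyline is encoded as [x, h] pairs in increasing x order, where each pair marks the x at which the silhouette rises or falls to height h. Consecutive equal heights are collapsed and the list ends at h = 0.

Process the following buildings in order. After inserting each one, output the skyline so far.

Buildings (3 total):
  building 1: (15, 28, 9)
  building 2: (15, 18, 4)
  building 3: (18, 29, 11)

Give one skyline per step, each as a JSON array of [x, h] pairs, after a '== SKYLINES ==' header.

== SKYLINES ==
[[15,9],[28,0]]
[[15,9],[28,0]]
[[15,9],[18,11],[29,0]]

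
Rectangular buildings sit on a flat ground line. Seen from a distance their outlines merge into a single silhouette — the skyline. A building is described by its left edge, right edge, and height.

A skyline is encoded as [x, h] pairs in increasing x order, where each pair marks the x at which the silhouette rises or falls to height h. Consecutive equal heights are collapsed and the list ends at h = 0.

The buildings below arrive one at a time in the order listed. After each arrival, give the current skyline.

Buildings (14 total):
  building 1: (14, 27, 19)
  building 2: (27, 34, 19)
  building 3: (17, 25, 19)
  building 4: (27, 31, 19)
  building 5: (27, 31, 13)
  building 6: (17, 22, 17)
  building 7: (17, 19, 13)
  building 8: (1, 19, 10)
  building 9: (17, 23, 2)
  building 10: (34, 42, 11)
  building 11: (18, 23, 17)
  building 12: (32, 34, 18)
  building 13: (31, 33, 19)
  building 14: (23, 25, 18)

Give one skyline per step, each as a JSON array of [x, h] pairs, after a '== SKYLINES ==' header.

== SKYLINES ==
[[14,19],[27,0]]
[[14,19],[34,0]]
[[14,19],[34,0]]
[[14,19],[34,0]]
[[14,19],[34,0]]
[[14,19],[34,0]]
[[14,19],[34,0]]
[[1,10],[14,19],[34,0]]
[[1,10],[14,19],[34,0]]
[[1,10],[14,19],[34,11],[42,0]]
[[1,10],[14,19],[34,11],[42,0]]
[[1,10],[14,19],[34,11],[42,0]]
[[1,10],[14,19],[34,11],[42,0]]
[[1,10],[14,19],[34,11],[42,0]]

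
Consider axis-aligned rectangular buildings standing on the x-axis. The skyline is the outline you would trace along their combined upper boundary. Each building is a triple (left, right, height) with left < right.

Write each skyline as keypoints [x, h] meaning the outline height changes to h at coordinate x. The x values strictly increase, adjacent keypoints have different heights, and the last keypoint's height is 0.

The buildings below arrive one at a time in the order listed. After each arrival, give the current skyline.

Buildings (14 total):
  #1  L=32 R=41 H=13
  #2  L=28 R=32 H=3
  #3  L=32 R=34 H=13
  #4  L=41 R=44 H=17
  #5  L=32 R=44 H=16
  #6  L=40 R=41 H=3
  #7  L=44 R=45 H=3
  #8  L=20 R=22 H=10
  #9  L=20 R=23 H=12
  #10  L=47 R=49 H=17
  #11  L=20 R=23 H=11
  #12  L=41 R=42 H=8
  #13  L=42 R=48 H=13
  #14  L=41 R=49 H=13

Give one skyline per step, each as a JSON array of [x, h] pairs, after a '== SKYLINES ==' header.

== SKYLINES ==
[[32,13],[41,0]]
[[28,3],[32,13],[41,0]]
[[28,3],[32,13],[41,0]]
[[28,3],[32,13],[41,17],[44,0]]
[[28,3],[32,16],[41,17],[44,0]]
[[28,3],[32,16],[41,17],[44,0]]
[[28,3],[32,16],[41,17],[44,3],[45,0]]
[[20,10],[22,0],[28,3],[32,16],[41,17],[44,3],[45,0]]
[[20,12],[23,0],[28,3],[32,16],[41,17],[44,3],[45,0]]
[[20,12],[23,0],[28,3],[32,16],[41,17],[44,3],[45,0],[47,17],[49,0]]
[[20,12],[23,0],[28,3],[32,16],[41,17],[44,3],[45,0],[47,17],[49,0]]
[[20,12],[23,0],[28,3],[32,16],[41,17],[44,3],[45,0],[47,17],[49,0]]
[[20,12],[23,0],[28,3],[32,16],[41,17],[44,13],[47,17],[49,0]]
[[20,12],[23,0],[28,3],[32,16],[41,17],[44,13],[47,17],[49,0]]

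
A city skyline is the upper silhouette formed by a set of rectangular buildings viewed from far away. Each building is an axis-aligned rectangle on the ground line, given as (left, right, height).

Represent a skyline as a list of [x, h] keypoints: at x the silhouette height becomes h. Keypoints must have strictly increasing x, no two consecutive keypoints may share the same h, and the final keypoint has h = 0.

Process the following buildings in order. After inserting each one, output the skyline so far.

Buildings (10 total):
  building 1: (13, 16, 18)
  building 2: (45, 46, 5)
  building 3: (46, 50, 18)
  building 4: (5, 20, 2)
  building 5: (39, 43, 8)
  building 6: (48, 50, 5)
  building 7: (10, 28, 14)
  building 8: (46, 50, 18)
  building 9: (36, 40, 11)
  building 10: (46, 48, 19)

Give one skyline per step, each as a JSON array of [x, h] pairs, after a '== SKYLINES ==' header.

== SKYLINES ==
[[13,18],[16,0]]
[[13,18],[16,0],[45,5],[46,0]]
[[13,18],[16,0],[45,5],[46,18],[50,0]]
[[5,2],[13,18],[16,2],[20,0],[45,5],[46,18],[50,0]]
[[5,2],[13,18],[16,2],[20,0],[39,8],[43,0],[45,5],[46,18],[50,0]]
[[5,2],[13,18],[16,2],[20,0],[39,8],[43,0],[45,5],[46,18],[50,0]]
[[5,2],[10,14],[13,18],[16,14],[28,0],[39,8],[43,0],[45,5],[46,18],[50,0]]
[[5,2],[10,14],[13,18],[16,14],[28,0],[39,8],[43,0],[45,5],[46,18],[50,0]]
[[5,2],[10,14],[13,18],[16,14],[28,0],[36,11],[40,8],[43,0],[45,5],[46,18],[50,0]]
[[5,2],[10,14],[13,18],[16,14],[28,0],[36,11],[40,8],[43,0],[45,5],[46,19],[48,18],[50,0]]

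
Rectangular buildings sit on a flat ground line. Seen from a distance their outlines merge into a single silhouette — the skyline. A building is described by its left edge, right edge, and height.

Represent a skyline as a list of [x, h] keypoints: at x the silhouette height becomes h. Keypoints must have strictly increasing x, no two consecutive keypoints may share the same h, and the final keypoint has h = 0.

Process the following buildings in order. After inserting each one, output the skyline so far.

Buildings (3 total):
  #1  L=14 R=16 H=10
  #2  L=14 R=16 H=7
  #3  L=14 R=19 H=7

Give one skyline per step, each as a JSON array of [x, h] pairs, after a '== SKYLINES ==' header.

== SKYLINES ==
[[14,10],[16,0]]
[[14,10],[16,0]]
[[14,10],[16,7],[19,0]]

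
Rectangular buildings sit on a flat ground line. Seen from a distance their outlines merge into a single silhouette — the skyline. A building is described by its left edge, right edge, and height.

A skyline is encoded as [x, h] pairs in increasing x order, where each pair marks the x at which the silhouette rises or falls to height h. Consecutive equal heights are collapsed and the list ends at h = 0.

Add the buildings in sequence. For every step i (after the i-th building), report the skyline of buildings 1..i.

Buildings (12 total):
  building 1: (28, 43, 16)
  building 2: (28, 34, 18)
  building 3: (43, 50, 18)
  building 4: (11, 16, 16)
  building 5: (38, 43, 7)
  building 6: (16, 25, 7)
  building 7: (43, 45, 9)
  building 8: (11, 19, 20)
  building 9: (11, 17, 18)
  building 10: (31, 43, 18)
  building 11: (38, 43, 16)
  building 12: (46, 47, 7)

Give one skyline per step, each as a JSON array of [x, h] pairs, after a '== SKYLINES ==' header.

== SKYLINES ==
[[28,16],[43,0]]
[[28,18],[34,16],[43,0]]
[[28,18],[34,16],[43,18],[50,0]]
[[11,16],[16,0],[28,18],[34,16],[43,18],[50,0]]
[[11,16],[16,0],[28,18],[34,16],[43,18],[50,0]]
[[11,16],[16,7],[25,0],[28,18],[34,16],[43,18],[50,0]]
[[11,16],[16,7],[25,0],[28,18],[34,16],[43,18],[50,0]]
[[11,20],[19,7],[25,0],[28,18],[34,16],[43,18],[50,0]]
[[11,20],[19,7],[25,0],[28,18],[34,16],[43,18],[50,0]]
[[11,20],[19,7],[25,0],[28,18],[50,0]]
[[11,20],[19,7],[25,0],[28,18],[50,0]]
[[11,20],[19,7],[25,0],[28,18],[50,0]]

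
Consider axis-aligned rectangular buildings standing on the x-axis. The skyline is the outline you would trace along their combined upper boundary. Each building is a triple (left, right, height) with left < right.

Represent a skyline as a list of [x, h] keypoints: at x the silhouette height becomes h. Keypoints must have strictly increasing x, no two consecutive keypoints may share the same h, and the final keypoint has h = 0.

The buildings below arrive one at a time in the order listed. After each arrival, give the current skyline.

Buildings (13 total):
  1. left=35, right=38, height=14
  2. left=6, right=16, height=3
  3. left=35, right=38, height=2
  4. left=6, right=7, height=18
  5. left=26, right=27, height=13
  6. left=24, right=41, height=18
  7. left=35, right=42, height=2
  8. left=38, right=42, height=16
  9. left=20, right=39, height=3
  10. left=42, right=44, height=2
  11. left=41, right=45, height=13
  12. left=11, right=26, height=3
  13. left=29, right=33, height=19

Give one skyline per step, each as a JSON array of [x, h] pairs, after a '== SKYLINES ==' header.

== SKYLINES ==
[[35,14],[38,0]]
[[6,3],[16,0],[35,14],[38,0]]
[[6,3],[16,0],[35,14],[38,0]]
[[6,18],[7,3],[16,0],[35,14],[38,0]]
[[6,18],[7,3],[16,0],[26,13],[27,0],[35,14],[38,0]]
[[6,18],[7,3],[16,0],[24,18],[41,0]]
[[6,18],[7,3],[16,0],[24,18],[41,2],[42,0]]
[[6,18],[7,3],[16,0],[24,18],[41,16],[42,0]]
[[6,18],[7,3],[16,0],[20,3],[24,18],[41,16],[42,0]]
[[6,18],[7,3],[16,0],[20,3],[24,18],[41,16],[42,2],[44,0]]
[[6,18],[7,3],[16,0],[20,3],[24,18],[41,16],[42,13],[45,0]]
[[6,18],[7,3],[24,18],[41,16],[42,13],[45,0]]
[[6,18],[7,3],[24,18],[29,19],[33,18],[41,16],[42,13],[45,0]]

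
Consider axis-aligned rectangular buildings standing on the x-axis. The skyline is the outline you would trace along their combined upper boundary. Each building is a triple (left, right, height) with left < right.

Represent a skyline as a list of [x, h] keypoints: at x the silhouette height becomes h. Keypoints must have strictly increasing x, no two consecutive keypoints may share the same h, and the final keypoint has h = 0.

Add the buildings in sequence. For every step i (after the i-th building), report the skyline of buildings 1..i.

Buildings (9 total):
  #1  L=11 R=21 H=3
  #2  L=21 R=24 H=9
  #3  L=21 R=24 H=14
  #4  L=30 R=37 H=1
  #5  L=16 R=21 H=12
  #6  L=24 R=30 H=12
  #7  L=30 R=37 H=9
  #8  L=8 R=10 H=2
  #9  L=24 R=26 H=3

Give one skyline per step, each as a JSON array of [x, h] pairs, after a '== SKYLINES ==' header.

== SKYLINES ==
[[11,3],[21,0]]
[[11,3],[21,9],[24,0]]
[[11,3],[21,14],[24,0]]
[[11,3],[21,14],[24,0],[30,1],[37,0]]
[[11,3],[16,12],[21,14],[24,0],[30,1],[37,0]]
[[11,3],[16,12],[21,14],[24,12],[30,1],[37,0]]
[[11,3],[16,12],[21,14],[24,12],[30,9],[37,0]]
[[8,2],[10,0],[11,3],[16,12],[21,14],[24,12],[30,9],[37,0]]
[[8,2],[10,0],[11,3],[16,12],[21,14],[24,12],[30,9],[37,0]]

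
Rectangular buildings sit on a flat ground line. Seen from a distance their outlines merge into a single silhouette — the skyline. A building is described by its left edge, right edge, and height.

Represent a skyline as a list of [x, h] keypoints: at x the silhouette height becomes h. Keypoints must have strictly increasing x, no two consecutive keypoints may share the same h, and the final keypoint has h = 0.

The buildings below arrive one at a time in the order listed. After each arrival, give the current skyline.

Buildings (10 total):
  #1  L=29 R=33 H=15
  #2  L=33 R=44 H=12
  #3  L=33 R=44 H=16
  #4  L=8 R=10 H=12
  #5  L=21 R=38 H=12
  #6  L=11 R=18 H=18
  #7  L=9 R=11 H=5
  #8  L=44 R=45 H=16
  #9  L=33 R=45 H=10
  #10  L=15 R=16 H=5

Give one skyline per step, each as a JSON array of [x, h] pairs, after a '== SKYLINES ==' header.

== SKYLINES ==
[[29,15],[33,0]]
[[29,15],[33,12],[44,0]]
[[29,15],[33,16],[44,0]]
[[8,12],[10,0],[29,15],[33,16],[44,0]]
[[8,12],[10,0],[21,12],[29,15],[33,16],[44,0]]
[[8,12],[10,0],[11,18],[18,0],[21,12],[29,15],[33,16],[44,0]]
[[8,12],[10,5],[11,18],[18,0],[21,12],[29,15],[33,16],[44,0]]
[[8,12],[10,5],[11,18],[18,0],[21,12],[29,15],[33,16],[45,0]]
[[8,12],[10,5],[11,18],[18,0],[21,12],[29,15],[33,16],[45,0]]
[[8,12],[10,5],[11,18],[18,0],[21,12],[29,15],[33,16],[45,0]]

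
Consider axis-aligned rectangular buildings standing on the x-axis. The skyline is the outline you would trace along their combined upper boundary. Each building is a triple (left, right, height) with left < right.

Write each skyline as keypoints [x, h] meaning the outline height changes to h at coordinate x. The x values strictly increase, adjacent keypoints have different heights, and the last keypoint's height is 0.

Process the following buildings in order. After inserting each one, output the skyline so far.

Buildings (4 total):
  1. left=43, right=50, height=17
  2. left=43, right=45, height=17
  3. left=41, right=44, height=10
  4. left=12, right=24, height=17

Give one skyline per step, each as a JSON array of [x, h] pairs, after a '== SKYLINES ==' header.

== SKYLINES ==
[[43,17],[50,0]]
[[43,17],[50,0]]
[[41,10],[43,17],[50,0]]
[[12,17],[24,0],[41,10],[43,17],[50,0]]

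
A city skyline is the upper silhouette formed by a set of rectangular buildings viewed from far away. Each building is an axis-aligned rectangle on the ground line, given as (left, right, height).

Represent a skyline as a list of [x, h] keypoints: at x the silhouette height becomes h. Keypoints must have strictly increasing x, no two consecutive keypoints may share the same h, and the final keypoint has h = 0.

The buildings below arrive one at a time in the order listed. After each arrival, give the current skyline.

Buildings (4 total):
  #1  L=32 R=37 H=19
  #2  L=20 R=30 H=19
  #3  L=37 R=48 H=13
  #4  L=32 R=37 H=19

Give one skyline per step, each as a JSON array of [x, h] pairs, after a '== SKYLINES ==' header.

== SKYLINES ==
[[32,19],[37,0]]
[[20,19],[30,0],[32,19],[37,0]]
[[20,19],[30,0],[32,19],[37,13],[48,0]]
[[20,19],[30,0],[32,19],[37,13],[48,0]]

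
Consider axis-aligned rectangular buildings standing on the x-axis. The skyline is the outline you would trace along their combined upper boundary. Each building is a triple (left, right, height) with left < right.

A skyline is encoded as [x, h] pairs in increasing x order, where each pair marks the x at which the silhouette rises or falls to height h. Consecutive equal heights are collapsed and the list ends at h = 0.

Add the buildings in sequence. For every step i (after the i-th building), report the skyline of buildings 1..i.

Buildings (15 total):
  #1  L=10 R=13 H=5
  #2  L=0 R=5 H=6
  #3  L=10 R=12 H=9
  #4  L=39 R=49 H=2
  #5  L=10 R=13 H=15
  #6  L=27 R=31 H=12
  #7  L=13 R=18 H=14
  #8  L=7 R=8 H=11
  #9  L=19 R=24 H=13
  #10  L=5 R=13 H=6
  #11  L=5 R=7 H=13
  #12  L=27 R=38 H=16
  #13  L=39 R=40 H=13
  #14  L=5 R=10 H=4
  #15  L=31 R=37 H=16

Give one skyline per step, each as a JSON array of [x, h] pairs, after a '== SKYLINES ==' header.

== SKYLINES ==
[[10,5],[13,0]]
[[0,6],[5,0],[10,5],[13,0]]
[[0,6],[5,0],[10,9],[12,5],[13,0]]
[[0,6],[5,0],[10,9],[12,5],[13,0],[39,2],[49,0]]
[[0,6],[5,0],[10,15],[13,0],[39,2],[49,0]]
[[0,6],[5,0],[10,15],[13,0],[27,12],[31,0],[39,2],[49,0]]
[[0,6],[5,0],[10,15],[13,14],[18,0],[27,12],[31,0],[39,2],[49,0]]
[[0,6],[5,0],[7,11],[8,0],[10,15],[13,14],[18,0],[27,12],[31,0],[39,2],[49,0]]
[[0,6],[5,0],[7,11],[8,0],[10,15],[13,14],[18,0],[19,13],[24,0],[27,12],[31,0],[39,2],[49,0]]
[[0,6],[7,11],[8,6],[10,15],[13,14],[18,0],[19,13],[24,0],[27,12],[31,0],[39,2],[49,0]]
[[0,6],[5,13],[7,11],[8,6],[10,15],[13,14],[18,0],[19,13],[24,0],[27,12],[31,0],[39,2],[49,0]]
[[0,6],[5,13],[7,11],[8,6],[10,15],[13,14],[18,0],[19,13],[24,0],[27,16],[38,0],[39,2],[49,0]]
[[0,6],[5,13],[7,11],[8,6],[10,15],[13,14],[18,0],[19,13],[24,0],[27,16],[38,0],[39,13],[40,2],[49,0]]
[[0,6],[5,13],[7,11],[8,6],[10,15],[13,14],[18,0],[19,13],[24,0],[27,16],[38,0],[39,13],[40,2],[49,0]]
[[0,6],[5,13],[7,11],[8,6],[10,15],[13,14],[18,0],[19,13],[24,0],[27,16],[38,0],[39,13],[40,2],[49,0]]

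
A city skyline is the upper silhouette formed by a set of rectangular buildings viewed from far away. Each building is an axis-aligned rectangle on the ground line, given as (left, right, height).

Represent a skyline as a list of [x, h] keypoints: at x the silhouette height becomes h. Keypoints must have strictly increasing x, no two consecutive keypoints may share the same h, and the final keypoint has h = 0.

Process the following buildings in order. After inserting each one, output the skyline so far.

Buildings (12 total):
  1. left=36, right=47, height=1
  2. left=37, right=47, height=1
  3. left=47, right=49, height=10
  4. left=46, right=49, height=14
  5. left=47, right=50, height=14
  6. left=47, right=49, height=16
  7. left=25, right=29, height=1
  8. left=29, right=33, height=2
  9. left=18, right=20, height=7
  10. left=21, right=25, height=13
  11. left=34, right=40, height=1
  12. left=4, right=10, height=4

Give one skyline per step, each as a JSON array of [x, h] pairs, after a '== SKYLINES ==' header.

== SKYLINES ==
[[36,1],[47,0]]
[[36,1],[47,0]]
[[36,1],[47,10],[49,0]]
[[36,1],[46,14],[49,0]]
[[36,1],[46,14],[50,0]]
[[36,1],[46,14],[47,16],[49,14],[50,0]]
[[25,1],[29,0],[36,1],[46,14],[47,16],[49,14],[50,0]]
[[25,1],[29,2],[33,0],[36,1],[46,14],[47,16],[49,14],[50,0]]
[[18,7],[20,0],[25,1],[29,2],[33,0],[36,1],[46,14],[47,16],[49,14],[50,0]]
[[18,7],[20,0],[21,13],[25,1],[29,2],[33,0],[36,1],[46,14],[47,16],[49,14],[50,0]]
[[18,7],[20,0],[21,13],[25,1],[29,2],[33,0],[34,1],[46,14],[47,16],[49,14],[50,0]]
[[4,4],[10,0],[18,7],[20,0],[21,13],[25,1],[29,2],[33,0],[34,1],[46,14],[47,16],[49,14],[50,0]]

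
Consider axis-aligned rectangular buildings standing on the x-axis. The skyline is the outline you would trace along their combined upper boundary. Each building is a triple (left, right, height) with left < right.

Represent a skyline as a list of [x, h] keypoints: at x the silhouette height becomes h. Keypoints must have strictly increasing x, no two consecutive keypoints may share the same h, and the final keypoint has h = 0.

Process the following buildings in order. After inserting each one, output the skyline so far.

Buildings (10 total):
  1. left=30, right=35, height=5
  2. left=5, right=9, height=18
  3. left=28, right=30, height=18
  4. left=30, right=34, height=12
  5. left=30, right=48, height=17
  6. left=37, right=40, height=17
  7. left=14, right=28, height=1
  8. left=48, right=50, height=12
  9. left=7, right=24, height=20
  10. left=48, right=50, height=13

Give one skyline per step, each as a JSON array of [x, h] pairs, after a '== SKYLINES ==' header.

== SKYLINES ==
[[30,5],[35,0]]
[[5,18],[9,0],[30,5],[35,0]]
[[5,18],[9,0],[28,18],[30,5],[35,0]]
[[5,18],[9,0],[28,18],[30,12],[34,5],[35,0]]
[[5,18],[9,0],[28,18],[30,17],[48,0]]
[[5,18],[9,0],[28,18],[30,17],[48,0]]
[[5,18],[9,0],[14,1],[28,18],[30,17],[48,0]]
[[5,18],[9,0],[14,1],[28,18],[30,17],[48,12],[50,0]]
[[5,18],[7,20],[24,1],[28,18],[30,17],[48,12],[50,0]]
[[5,18],[7,20],[24,1],[28,18],[30,17],[48,13],[50,0]]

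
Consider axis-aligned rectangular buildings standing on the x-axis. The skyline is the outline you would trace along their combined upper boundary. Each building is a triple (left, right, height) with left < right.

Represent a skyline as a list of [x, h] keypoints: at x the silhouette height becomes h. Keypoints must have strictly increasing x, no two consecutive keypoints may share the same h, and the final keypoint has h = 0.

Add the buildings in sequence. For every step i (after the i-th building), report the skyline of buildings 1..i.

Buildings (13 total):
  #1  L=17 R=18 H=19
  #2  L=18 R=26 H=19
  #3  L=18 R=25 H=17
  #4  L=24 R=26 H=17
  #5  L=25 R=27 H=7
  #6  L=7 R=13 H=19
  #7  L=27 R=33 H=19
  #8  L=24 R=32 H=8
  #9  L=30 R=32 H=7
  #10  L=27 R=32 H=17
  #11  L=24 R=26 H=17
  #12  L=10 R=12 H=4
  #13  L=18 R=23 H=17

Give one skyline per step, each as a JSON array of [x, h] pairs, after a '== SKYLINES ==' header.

== SKYLINES ==
[[17,19],[18,0]]
[[17,19],[26,0]]
[[17,19],[26,0]]
[[17,19],[26,0]]
[[17,19],[26,7],[27,0]]
[[7,19],[13,0],[17,19],[26,7],[27,0]]
[[7,19],[13,0],[17,19],[26,7],[27,19],[33,0]]
[[7,19],[13,0],[17,19],[26,8],[27,19],[33,0]]
[[7,19],[13,0],[17,19],[26,8],[27,19],[33,0]]
[[7,19],[13,0],[17,19],[26,8],[27,19],[33,0]]
[[7,19],[13,0],[17,19],[26,8],[27,19],[33,0]]
[[7,19],[13,0],[17,19],[26,8],[27,19],[33,0]]
[[7,19],[13,0],[17,19],[26,8],[27,19],[33,0]]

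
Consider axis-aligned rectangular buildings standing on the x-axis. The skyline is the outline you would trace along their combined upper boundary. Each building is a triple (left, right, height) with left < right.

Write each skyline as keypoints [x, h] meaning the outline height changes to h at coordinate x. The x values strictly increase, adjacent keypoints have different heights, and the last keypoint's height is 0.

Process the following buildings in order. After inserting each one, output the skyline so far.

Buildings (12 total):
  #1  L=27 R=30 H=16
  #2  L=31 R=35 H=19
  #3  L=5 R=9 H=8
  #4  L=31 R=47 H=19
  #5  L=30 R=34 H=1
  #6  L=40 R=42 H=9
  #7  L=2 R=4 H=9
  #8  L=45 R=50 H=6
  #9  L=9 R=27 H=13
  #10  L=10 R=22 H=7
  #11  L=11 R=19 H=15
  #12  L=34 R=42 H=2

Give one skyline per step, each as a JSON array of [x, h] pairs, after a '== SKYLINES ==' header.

== SKYLINES ==
[[27,16],[30,0]]
[[27,16],[30,0],[31,19],[35,0]]
[[5,8],[9,0],[27,16],[30,0],[31,19],[35,0]]
[[5,8],[9,0],[27,16],[30,0],[31,19],[47,0]]
[[5,8],[9,0],[27,16],[30,1],[31,19],[47,0]]
[[5,8],[9,0],[27,16],[30,1],[31,19],[47,0]]
[[2,9],[4,0],[5,8],[9,0],[27,16],[30,1],[31,19],[47,0]]
[[2,9],[4,0],[5,8],[9,0],[27,16],[30,1],[31,19],[47,6],[50,0]]
[[2,9],[4,0],[5,8],[9,13],[27,16],[30,1],[31,19],[47,6],[50,0]]
[[2,9],[4,0],[5,8],[9,13],[27,16],[30,1],[31,19],[47,6],[50,0]]
[[2,9],[4,0],[5,8],[9,13],[11,15],[19,13],[27,16],[30,1],[31,19],[47,6],[50,0]]
[[2,9],[4,0],[5,8],[9,13],[11,15],[19,13],[27,16],[30,1],[31,19],[47,6],[50,0]]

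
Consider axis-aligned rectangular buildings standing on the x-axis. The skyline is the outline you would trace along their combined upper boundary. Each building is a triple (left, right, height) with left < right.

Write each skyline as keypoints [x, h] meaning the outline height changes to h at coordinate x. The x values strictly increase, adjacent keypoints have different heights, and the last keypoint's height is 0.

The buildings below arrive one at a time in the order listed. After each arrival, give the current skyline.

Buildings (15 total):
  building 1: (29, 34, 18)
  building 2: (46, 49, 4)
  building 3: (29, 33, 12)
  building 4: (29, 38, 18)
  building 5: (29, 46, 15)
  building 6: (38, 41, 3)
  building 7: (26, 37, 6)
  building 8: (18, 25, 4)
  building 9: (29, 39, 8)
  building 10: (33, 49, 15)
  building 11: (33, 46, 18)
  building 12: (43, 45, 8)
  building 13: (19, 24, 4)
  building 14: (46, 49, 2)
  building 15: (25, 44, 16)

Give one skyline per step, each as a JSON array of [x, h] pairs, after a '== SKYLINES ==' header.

== SKYLINES ==
[[29,18],[34,0]]
[[29,18],[34,0],[46,4],[49,0]]
[[29,18],[34,0],[46,4],[49,0]]
[[29,18],[38,0],[46,4],[49,0]]
[[29,18],[38,15],[46,4],[49,0]]
[[29,18],[38,15],[46,4],[49,0]]
[[26,6],[29,18],[38,15],[46,4],[49,0]]
[[18,4],[25,0],[26,6],[29,18],[38,15],[46,4],[49,0]]
[[18,4],[25,0],[26,6],[29,18],[38,15],[46,4],[49,0]]
[[18,4],[25,0],[26,6],[29,18],[38,15],[49,0]]
[[18,4],[25,0],[26,6],[29,18],[46,15],[49,0]]
[[18,4],[25,0],[26,6],[29,18],[46,15],[49,0]]
[[18,4],[25,0],[26,6],[29,18],[46,15],[49,0]]
[[18,4],[25,0],[26,6],[29,18],[46,15],[49,0]]
[[18,4],[25,16],[29,18],[46,15],[49,0]]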